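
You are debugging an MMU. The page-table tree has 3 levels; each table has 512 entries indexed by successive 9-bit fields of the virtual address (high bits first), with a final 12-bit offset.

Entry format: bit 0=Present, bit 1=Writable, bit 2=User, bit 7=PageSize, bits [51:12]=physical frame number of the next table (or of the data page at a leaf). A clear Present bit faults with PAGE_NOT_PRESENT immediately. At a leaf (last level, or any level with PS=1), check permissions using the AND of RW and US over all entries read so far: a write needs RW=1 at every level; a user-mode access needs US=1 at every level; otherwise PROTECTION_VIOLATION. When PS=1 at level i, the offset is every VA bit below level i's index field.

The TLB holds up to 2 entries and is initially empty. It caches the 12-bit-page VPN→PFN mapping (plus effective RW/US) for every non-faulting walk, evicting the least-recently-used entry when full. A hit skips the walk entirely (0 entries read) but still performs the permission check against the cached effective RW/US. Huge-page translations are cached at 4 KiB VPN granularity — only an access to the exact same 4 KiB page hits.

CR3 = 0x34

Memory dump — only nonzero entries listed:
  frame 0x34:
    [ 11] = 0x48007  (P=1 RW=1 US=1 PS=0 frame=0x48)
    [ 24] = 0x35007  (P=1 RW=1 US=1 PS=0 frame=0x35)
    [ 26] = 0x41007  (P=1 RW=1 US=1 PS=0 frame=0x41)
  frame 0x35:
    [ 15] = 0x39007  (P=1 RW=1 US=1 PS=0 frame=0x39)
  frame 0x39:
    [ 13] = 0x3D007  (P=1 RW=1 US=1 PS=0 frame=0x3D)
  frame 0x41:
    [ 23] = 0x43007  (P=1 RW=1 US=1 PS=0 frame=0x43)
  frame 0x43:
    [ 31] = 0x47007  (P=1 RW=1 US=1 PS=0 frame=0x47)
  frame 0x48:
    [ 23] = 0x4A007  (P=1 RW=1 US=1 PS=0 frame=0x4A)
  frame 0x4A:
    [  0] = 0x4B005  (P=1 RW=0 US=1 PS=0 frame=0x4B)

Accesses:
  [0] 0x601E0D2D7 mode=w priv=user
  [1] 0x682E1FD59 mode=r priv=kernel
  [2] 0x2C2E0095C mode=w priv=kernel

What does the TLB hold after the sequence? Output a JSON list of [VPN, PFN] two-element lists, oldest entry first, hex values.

Walk each access:
#0 VA=0x601E0D2D7 (w,user):
  [0] read 0x34 idx=24: raw=0x35007 flags P=1 W=1 U=1 S=0
  [1] read 0x35 idx=15: raw=0x39007 flags P=1 W=1 U=1 S=0
  [2] read 0x39 idx=13: raw=0x3D007 flags P=1 W=1 U=1 S=0
  ✓ 0x3D2D7  — 3 lookups
#1 VA=0x682E1FD59 (r,kernel):
  [0] read 0x34 idx=26: raw=0x41007 flags P=1 W=1 U=1 S=0
  [1] read 0x41 idx=23: raw=0x43007 flags P=1 W=1 U=1 S=0
  [2] read 0x43 idx=31: raw=0x47007 flags P=1 W=1 U=1 S=0
  ✓ 0x47D59  — 3 lookups
#2 VA=0x2C2E0095C (w,kernel):
  [0] read 0x34 idx=11: raw=0x48007 flags P=1 W=1 U=1 S=0
  [1] read 0x48 idx=23: raw=0x4A007 flags P=1 W=1 U=1 S=0
  [2] read 0x4A idx=0: raw=0x4B005 flags P=1 W=0 U=1 S=0
  → PROTECTION_VIOLATION  (3 entries read)

TLB: [["0x601E0D", "0x3D"], ["0x682E1F", "0x47"]]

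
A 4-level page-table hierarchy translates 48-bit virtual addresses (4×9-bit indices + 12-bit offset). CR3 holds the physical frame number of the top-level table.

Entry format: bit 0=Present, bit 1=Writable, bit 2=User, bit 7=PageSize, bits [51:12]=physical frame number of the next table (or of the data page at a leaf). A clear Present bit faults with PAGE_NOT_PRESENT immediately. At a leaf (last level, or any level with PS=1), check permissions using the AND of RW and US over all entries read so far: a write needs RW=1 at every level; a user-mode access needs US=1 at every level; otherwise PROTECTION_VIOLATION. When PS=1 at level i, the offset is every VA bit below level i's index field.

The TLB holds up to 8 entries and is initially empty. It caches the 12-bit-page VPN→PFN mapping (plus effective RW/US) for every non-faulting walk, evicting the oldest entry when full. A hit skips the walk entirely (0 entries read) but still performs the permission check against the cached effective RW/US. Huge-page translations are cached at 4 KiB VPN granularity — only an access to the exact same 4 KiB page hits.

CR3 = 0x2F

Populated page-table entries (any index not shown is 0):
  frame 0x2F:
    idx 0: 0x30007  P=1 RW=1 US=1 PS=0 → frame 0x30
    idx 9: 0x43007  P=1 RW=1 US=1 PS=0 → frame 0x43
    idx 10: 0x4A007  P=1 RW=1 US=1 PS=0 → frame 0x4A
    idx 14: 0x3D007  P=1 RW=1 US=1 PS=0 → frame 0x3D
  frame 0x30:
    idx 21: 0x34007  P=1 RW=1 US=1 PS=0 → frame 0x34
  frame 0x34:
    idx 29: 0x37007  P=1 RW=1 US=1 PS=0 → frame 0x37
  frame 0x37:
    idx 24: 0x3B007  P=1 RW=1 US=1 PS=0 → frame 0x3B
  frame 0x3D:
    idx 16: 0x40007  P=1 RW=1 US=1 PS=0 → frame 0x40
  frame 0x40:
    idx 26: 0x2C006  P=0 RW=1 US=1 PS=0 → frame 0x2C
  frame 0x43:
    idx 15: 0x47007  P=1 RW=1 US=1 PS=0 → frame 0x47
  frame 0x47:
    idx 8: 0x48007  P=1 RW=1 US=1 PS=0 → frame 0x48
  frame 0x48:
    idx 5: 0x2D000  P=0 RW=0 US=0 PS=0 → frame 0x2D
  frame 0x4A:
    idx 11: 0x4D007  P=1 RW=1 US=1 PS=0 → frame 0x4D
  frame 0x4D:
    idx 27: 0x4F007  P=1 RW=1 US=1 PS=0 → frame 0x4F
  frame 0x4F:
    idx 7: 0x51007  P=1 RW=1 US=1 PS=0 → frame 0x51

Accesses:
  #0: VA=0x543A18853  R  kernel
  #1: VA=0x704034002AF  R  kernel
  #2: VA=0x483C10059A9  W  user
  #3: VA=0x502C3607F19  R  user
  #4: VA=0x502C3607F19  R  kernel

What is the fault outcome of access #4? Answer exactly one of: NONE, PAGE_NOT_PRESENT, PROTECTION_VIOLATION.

Walk each access:
#0 VA=0x543A18853 (r,kernel):
  L0: frame=0x2F idx=0 entry=0x30007 [P=1 RW=1 US=1 PS=0]
  L1: frame=0x30 idx=21 entry=0x34007 [P=1 RW=1 US=1 PS=0]
  L2: frame=0x34 idx=29 entry=0x37007 [P=1 RW=1 US=1 PS=0]
  L3: frame=0x37 idx=24 entry=0x3B007 [P=1 RW=1 US=1 PS=0]
  ⇒ phys 0x3B853  [4 reads]
#1 VA=0x704034002AF (r,kernel):
  L0: frame=0x2F idx=14 entry=0x3D007 [P=1 RW=1 US=1 PS=0]
  L1: frame=0x3D idx=16 entry=0x40007 [P=1 RW=1 US=1 PS=0]
  L2: frame=0x40 idx=26 entry=0x2C006 [P=0 RW=1 US=1 PS=0]
  → PAGE_NOT_PRESENT  (3 entries read)
#2 VA=0x483C10059A9 (w,user):
  L0: frame=0x2F idx=9 entry=0x43007 [P=1 RW=1 US=1 PS=0]
  L1: frame=0x43 idx=15 entry=0x47007 [P=1 RW=1 US=1 PS=0]
  L2: frame=0x47 idx=8 entry=0x48007 [P=1 RW=1 US=1 PS=0]
  L3: frame=0x48 idx=5 entry=0x2D000 [P=0 RW=0 US=0 PS=0]
  → PAGE_NOT_PRESENT  (4 entries read)
#3 VA=0x502C3607F19 (r,user):
  L0: frame=0x2F idx=10 entry=0x4A007 [P=1 RW=1 US=1 PS=0]
  L1: frame=0x4A idx=11 entry=0x4D007 [P=1 RW=1 US=1 PS=0]
  L2: frame=0x4D idx=27 entry=0x4F007 [P=1 RW=1 US=1 PS=0]
  L3: frame=0x4F idx=7 entry=0x51007 [P=1 RW=1 US=1 PS=0]
  ⇒ phys 0x51F19  [4 reads]
#4 VA=0x502C3607F19 (r,kernel):
  TLB hit vpn=0x502C3607 → PA=0x51F19

Access #4 fault: NONE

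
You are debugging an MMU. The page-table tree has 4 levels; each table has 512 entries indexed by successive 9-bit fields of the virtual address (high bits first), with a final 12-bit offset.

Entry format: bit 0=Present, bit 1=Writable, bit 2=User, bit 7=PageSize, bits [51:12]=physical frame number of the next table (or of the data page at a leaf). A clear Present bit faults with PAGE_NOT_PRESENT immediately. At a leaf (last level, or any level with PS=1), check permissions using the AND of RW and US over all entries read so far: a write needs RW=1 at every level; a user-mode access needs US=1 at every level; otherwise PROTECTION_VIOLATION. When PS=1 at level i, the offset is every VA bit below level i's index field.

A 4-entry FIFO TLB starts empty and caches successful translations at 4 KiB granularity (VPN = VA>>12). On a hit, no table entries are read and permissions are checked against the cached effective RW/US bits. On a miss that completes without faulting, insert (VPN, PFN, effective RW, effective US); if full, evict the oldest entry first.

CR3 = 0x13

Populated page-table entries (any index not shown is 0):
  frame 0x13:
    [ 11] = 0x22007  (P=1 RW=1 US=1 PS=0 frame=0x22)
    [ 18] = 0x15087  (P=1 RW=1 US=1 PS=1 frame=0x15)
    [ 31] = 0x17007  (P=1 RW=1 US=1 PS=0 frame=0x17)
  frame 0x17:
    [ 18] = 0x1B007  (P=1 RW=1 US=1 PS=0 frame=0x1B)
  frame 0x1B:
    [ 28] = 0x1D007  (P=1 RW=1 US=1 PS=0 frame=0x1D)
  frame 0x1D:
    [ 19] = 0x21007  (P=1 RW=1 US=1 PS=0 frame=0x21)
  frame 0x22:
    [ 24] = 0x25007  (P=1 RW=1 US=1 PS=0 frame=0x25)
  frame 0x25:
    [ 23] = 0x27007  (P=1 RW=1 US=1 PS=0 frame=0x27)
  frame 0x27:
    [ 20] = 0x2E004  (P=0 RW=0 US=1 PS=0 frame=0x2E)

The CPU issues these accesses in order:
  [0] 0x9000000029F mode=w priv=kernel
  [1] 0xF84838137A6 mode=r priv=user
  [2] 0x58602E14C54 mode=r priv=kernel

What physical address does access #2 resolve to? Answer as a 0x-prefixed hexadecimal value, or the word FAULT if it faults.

Walk each access:
#0 VA=0x9000000029F (w,kernel):
  L0 @0x13[18] → 0x15087  P=1,RW=1,US=1,PS=1
  ⇒ phys 0x1529F (huge @L0)  [1 reads]
#1 VA=0xF84838137A6 (r,user):
  L0 @0x13[31] → 0x17007  P=1,RW=1,US=1,PS=0
  L1 @0x17[18] → 0x1B007  P=1,RW=1,US=1,PS=0
  L2 @0x1B[28] → 0x1D007  P=1,RW=1,US=1,PS=0
  L3 @0x1D[19] → 0x21007  P=1,RW=1,US=1,PS=0
  ⇒ phys 0x217A6  [4 reads]
#2 VA=0x58602E14C54 (r,kernel):
  L0 @0x13[11] → 0x22007  P=1,RW=1,US=1,PS=0
  L1 @0x22[24] → 0x25007  P=1,RW=1,US=1,PS=0
  L2 @0x25[23] → 0x27007  P=1,RW=1,US=1,PS=0
  L3 @0x27[20] → 0x2E004  P=0,RW=0,US=1,PS=0
  ⇒ fault: PAGE_NOT_PRESENT  — 4 lookups

Access #2 PA: FAULT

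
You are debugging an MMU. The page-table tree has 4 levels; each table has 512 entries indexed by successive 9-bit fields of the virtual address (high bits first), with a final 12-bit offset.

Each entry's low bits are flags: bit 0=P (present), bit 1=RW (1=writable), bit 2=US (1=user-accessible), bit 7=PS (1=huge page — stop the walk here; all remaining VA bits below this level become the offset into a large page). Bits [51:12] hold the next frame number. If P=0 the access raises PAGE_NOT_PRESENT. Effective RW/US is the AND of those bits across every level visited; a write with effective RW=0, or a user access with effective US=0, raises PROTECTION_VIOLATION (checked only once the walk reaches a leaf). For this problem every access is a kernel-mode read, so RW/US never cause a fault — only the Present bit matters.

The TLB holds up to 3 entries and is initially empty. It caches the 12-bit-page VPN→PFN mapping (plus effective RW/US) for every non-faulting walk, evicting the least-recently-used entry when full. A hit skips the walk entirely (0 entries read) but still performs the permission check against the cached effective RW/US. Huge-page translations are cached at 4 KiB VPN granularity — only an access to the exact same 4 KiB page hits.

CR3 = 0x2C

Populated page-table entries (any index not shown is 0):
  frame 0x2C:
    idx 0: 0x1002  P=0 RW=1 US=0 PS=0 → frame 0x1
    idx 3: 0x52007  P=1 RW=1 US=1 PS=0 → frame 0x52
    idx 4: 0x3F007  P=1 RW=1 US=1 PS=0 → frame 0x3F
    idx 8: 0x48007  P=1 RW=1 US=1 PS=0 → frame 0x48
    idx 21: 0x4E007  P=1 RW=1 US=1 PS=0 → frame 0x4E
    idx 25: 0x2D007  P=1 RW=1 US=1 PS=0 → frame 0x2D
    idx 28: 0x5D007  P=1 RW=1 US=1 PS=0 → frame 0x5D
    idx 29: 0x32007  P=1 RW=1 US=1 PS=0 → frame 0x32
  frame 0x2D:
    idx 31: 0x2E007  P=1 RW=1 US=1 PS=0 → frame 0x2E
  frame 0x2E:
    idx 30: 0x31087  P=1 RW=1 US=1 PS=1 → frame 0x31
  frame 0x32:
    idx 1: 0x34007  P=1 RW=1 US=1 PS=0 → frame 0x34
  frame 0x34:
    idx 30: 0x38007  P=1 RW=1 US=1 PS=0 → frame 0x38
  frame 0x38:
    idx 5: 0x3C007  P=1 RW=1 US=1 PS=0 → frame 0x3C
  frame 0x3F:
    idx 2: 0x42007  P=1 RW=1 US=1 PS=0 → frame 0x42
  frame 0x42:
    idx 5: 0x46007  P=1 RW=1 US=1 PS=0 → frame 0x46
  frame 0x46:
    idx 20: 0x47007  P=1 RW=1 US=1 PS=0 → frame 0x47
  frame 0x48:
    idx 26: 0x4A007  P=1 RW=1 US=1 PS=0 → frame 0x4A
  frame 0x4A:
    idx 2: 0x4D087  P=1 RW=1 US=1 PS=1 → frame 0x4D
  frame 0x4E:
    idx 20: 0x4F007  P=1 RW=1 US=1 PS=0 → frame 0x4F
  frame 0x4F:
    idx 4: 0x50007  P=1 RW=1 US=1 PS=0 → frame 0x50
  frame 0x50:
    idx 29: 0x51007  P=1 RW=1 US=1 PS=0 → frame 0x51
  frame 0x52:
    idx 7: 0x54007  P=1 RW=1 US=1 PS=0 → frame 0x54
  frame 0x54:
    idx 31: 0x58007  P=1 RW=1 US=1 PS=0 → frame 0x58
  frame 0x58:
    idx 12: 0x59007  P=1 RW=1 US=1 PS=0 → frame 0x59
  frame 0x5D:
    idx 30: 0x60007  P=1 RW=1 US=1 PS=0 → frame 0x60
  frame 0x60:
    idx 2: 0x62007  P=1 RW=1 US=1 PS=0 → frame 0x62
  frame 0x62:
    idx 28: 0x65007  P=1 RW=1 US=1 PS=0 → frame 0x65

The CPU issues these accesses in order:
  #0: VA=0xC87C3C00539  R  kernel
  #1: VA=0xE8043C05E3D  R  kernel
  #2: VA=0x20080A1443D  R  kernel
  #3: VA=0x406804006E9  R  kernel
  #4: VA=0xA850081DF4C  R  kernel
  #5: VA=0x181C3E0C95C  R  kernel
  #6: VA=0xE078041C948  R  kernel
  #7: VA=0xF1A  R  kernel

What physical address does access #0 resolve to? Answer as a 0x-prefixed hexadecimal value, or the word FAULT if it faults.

Walk each access:
#0 VA=0xC87C3C00539 (r,kernel):
  L0 @0x2C[25] → 0x2D007  P=1,RW=1,US=1,PS=0
  L1 @0x2D[31] → 0x2E007  P=1,RW=1,US=1,PS=0
  L2 @0x2E[30] → 0x31087  P=1,RW=1,US=1,PS=1
  → PA=0x31539 (huge @L2)  (3 entries read)
#1 VA=0xE8043C05E3D (r,kernel):
  L0 @0x2C[29] → 0x32007  P=1,RW=1,US=1,PS=0
  L1 @0x32[1] → 0x34007  P=1,RW=1,US=1,PS=0
  L2 @0x34[30] → 0x38007  P=1,RW=1,US=1,PS=0
  L3 @0x38[5] → 0x3C007  P=1,RW=1,US=1,PS=0
  → PA=0x3CE3D  (4 entries read)
#2 VA=0x20080A1443D (r,kernel):
  L0 @0x2C[4] → 0x3F007  P=1,RW=1,US=1,PS=0
  L1 @0x3F[2] → 0x42007  P=1,RW=1,US=1,PS=0
  L2 @0x42[5] → 0x46007  P=1,RW=1,US=1,PS=0
  L3 @0x46[20] → 0x47007  P=1,RW=1,US=1,PS=0
  → PA=0x4743D  (4 entries read)
#3 VA=0x406804006E9 (r,kernel):
  L0 @0x2C[8] → 0x48007  P=1,RW=1,US=1,PS=0
  L1 @0x48[26] → 0x4A007  P=1,RW=1,US=1,PS=0
  L2 @0x4A[2] → 0x4D087  P=1,RW=1,US=1,PS=1
  → PA=0x4D6E9 (huge @L2)  (3 entries read)
#4 VA=0xA850081DF4C (r,kernel):
  L0 @0x2C[21] → 0x4E007  P=1,RW=1,US=1,PS=0
  L1 @0x4E[20] → 0x4F007  P=1,RW=1,US=1,PS=0
  L2 @0x4F[4] → 0x50007  P=1,RW=1,US=1,PS=0
  L3 @0x50[29] → 0x51007  P=1,RW=1,US=1,PS=0
  → PA=0x51F4C  (4 entries read)
#5 VA=0x181C3E0C95C (r,kernel):
  L0 @0x2C[3] → 0x52007  P=1,RW=1,US=1,PS=0
  L1 @0x52[7] → 0x54007  P=1,RW=1,US=1,PS=0
  L2 @0x54[31] → 0x58007  P=1,RW=1,US=1,PS=0
  L3 @0x58[12] → 0x59007  P=1,RW=1,US=1,PS=0
  → PA=0x5995C  (4 entries read)
#6 VA=0xE078041C948 (r,kernel):
  L0 @0x2C[28] → 0x5D007  P=1,RW=1,US=1,PS=0
  L1 @0x5D[30] → 0x60007  P=1,RW=1,US=1,PS=0
  L2 @0x60[2] → 0x62007  P=1,RW=1,US=1,PS=0
  L3 @0x62[28] → 0x65007  P=1,RW=1,US=1,PS=0
  → PA=0x65948  (4 entries read)
#7 VA=0xF1A (r,kernel):
  L0 @0x2C[0] → 0x1002  P=0,RW=1,US=0,PS=0
  ⇒ fault: PAGE_NOT_PRESENT  — 1 lookups

Access #0 PA: 0x31539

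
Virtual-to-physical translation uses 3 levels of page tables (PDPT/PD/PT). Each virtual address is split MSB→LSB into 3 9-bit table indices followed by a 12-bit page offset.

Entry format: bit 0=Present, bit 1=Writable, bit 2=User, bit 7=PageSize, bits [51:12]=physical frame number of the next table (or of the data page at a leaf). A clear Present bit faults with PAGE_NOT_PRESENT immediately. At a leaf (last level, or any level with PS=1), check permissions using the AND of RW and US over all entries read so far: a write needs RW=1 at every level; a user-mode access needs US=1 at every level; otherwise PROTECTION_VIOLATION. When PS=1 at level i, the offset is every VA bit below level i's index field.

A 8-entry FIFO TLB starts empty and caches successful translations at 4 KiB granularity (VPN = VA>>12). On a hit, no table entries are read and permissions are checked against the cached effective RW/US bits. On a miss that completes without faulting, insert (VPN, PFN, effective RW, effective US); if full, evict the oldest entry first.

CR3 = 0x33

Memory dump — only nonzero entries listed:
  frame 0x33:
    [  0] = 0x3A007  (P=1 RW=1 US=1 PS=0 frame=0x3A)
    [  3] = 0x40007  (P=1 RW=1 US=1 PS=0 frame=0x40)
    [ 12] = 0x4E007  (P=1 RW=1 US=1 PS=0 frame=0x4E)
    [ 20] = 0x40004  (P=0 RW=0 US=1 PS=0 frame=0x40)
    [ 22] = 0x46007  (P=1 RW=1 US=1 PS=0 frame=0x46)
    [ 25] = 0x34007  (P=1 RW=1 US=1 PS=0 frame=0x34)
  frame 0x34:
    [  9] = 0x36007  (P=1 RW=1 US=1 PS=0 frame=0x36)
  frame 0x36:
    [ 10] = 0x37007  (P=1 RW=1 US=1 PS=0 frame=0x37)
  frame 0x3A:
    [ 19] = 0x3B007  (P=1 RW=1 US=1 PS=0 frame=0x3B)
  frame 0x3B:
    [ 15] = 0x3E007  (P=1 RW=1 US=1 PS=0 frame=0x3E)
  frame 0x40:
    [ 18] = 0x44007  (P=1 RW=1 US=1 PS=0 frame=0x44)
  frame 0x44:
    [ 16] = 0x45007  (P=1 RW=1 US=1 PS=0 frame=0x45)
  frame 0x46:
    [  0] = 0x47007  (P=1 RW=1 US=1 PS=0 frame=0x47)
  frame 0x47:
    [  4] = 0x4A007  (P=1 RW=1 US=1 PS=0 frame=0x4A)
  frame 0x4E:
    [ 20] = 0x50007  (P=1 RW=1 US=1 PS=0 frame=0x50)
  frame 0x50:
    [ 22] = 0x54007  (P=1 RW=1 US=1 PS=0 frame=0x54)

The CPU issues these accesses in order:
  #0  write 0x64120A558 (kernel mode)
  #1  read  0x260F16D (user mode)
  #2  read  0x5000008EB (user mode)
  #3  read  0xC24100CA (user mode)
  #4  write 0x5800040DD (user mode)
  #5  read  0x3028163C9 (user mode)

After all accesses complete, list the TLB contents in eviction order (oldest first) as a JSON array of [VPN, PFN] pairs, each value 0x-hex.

Trace:
#0 VA=0x64120A558 (w,kernel):
  lvl0: tbl 0x33, slot 25 ⇒ 0x34007 (P1/RW1/US1/PS0)
  lvl1: tbl 0x34, slot 9 ⇒ 0x36007 (P1/RW1/US1/PS0)
  lvl2: tbl 0x36, slot 10 ⇒ 0x37007 (P1/RW1/US1/PS0)
  ⇒ phys 0x37558  [3 reads]
#1 VA=0x260F16D (r,user):
  lvl0: tbl 0x33, slot 0 ⇒ 0x3A007 (P1/RW1/US1/PS0)
  lvl1: tbl 0x3A, slot 19 ⇒ 0x3B007 (P1/RW1/US1/PS0)
  lvl2: tbl 0x3B, slot 15 ⇒ 0x3E007 (P1/RW1/US1/PS0)
  ⇒ phys 0x3E16D  [3 reads]
#2 VA=0x5000008EB (r,user):
  lvl0: tbl 0x33, slot 20 ⇒ 0x40004 (P0/RW0/US1/PS0)
  → PAGE_NOT_PRESENT  (1 entries read)
#3 VA=0xC24100CA (r,user):
  lvl0: tbl 0x33, slot 3 ⇒ 0x40007 (P1/RW1/US1/PS0)
  lvl1: tbl 0x40, slot 18 ⇒ 0x44007 (P1/RW1/US1/PS0)
  lvl2: tbl 0x44, slot 16 ⇒ 0x45007 (P1/RW1/US1/PS0)
  ⇒ phys 0x450CA  [3 reads]
#4 VA=0x5800040DD (w,user):
  lvl0: tbl 0x33, slot 22 ⇒ 0x46007 (P1/RW1/US1/PS0)
  lvl1: tbl 0x46, slot 0 ⇒ 0x47007 (P1/RW1/US1/PS0)
  lvl2: tbl 0x47, slot 4 ⇒ 0x4A007 (P1/RW1/US1/PS0)
  ⇒ phys 0x4A0DD  [3 reads]
#5 VA=0x3028163C9 (r,user):
  lvl0: tbl 0x33, slot 12 ⇒ 0x4E007 (P1/RW1/US1/PS0)
  lvl1: tbl 0x4E, slot 20 ⇒ 0x50007 (P1/RW1/US1/PS0)
  lvl2: tbl 0x50, slot 22 ⇒ 0x54007 (P1/RW1/US1/PS0)
  ⇒ phys 0x543C9  [3 reads]

TLB: [["0x64120A", "0x37"], ["0x260F", "0x3E"], ["0xC2410", "0x45"], ["0x580004", "0x4A"], ["0x302816", "0x54"]]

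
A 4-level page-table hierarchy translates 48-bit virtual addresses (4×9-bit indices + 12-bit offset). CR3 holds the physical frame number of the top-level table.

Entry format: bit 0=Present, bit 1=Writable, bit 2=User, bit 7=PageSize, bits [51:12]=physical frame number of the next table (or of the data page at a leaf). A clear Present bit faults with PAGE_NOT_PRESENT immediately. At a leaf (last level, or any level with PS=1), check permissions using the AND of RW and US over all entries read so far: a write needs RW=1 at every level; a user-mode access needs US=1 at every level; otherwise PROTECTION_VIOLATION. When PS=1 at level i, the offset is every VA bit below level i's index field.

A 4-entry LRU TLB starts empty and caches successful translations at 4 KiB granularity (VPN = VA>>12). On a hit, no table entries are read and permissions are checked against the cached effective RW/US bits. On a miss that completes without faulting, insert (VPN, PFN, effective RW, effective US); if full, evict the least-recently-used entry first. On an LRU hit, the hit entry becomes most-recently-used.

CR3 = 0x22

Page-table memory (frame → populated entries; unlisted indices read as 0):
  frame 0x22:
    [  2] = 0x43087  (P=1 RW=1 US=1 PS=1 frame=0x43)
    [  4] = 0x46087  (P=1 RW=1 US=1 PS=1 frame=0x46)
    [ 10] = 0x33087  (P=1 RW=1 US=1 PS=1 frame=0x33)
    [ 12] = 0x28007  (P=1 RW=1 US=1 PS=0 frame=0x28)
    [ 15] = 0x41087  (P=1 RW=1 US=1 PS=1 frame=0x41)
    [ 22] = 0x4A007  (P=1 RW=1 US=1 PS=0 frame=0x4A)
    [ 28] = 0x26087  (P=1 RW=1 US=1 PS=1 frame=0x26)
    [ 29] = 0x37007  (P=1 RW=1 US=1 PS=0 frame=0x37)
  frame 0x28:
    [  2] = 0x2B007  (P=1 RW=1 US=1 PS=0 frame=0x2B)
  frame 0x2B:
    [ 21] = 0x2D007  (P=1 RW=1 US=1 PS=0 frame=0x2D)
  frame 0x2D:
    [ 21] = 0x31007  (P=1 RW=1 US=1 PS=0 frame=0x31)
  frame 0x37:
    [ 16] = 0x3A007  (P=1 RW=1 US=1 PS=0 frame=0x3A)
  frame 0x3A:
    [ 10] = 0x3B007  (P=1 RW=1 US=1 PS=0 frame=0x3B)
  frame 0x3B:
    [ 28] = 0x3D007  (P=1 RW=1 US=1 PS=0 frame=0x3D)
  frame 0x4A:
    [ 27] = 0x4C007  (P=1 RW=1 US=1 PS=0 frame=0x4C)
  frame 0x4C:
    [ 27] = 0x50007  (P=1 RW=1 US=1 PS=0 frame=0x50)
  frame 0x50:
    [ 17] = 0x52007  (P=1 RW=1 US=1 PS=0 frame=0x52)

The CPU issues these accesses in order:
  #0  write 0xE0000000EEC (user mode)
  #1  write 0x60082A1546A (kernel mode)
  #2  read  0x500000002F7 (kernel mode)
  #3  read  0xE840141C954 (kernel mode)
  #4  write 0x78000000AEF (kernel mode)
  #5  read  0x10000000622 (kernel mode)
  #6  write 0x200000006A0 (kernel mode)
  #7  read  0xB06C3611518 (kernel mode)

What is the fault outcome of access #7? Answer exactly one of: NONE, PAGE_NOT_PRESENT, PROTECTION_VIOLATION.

Walk each access:
#0 VA=0xE0000000EEC (w,user):
  lvl0: tbl 0x22, slot 28 ⇒ 0x26087 (P1/RW1/US1/PS1)
  ✓ 0x26EEC (huge @L0)  — 1 lookups
#1 VA=0x60082A1546A (w,kernel):
  lvl0: tbl 0x22, slot 12 ⇒ 0x28007 (P1/RW1/US1/PS0)
  lvl1: tbl 0x28, slot 2 ⇒ 0x2B007 (P1/RW1/US1/PS0)
  lvl2: tbl 0x2B, slot 21 ⇒ 0x2D007 (P1/RW1/US1/PS0)
  lvl3: tbl 0x2D, slot 21 ⇒ 0x31007 (P1/RW1/US1/PS0)
  ✓ 0x3146A  — 4 lookups
#2 VA=0x500000002F7 (r,kernel):
  lvl0: tbl 0x22, slot 10 ⇒ 0x33087 (P1/RW1/US1/PS1)
  ✓ 0x332F7 (huge @L0)  — 1 lookups
#3 VA=0xE840141C954 (r,kernel):
  lvl0: tbl 0x22, slot 29 ⇒ 0x37007 (P1/RW1/US1/PS0)
  lvl1: tbl 0x37, slot 16 ⇒ 0x3A007 (P1/RW1/US1/PS0)
  lvl2: tbl 0x3A, slot 10 ⇒ 0x3B007 (P1/RW1/US1/PS0)
  lvl3: tbl 0x3B, slot 28 ⇒ 0x3D007 (P1/RW1/US1/PS0)
  ✓ 0x3D954  — 4 lookups
#4 VA=0x78000000AEF (w,kernel):
  lvl0: tbl 0x22, slot 15 ⇒ 0x41087 (P1/RW1/US1/PS1)
  ✓ 0x41AEF (huge @L0)  — 1 lookups
#5 VA=0x10000000622 (r,kernel):
  lvl0: tbl 0x22, slot 2 ⇒ 0x43087 (P1/RW1/US1/PS1)
  ✓ 0x43622 (huge @L0)  — 1 lookups
#6 VA=0x200000006A0 (w,kernel):
  lvl0: tbl 0x22, slot 4 ⇒ 0x46087 (P1/RW1/US1/PS1)
  ✓ 0x466A0 (huge @L0)  — 1 lookups
#7 VA=0xB06C3611518 (r,kernel):
  lvl0: tbl 0x22, slot 22 ⇒ 0x4A007 (P1/RW1/US1/PS0)
  lvl1: tbl 0x4A, slot 27 ⇒ 0x4C007 (P1/RW1/US1/PS0)
  lvl2: tbl 0x4C, slot 27 ⇒ 0x50007 (P1/RW1/US1/PS0)
  lvl3: tbl 0x50, slot 17 ⇒ 0x52007 (P1/RW1/US1/PS0)
  ✓ 0x52518  — 4 lookups

Access #7 fault: NONE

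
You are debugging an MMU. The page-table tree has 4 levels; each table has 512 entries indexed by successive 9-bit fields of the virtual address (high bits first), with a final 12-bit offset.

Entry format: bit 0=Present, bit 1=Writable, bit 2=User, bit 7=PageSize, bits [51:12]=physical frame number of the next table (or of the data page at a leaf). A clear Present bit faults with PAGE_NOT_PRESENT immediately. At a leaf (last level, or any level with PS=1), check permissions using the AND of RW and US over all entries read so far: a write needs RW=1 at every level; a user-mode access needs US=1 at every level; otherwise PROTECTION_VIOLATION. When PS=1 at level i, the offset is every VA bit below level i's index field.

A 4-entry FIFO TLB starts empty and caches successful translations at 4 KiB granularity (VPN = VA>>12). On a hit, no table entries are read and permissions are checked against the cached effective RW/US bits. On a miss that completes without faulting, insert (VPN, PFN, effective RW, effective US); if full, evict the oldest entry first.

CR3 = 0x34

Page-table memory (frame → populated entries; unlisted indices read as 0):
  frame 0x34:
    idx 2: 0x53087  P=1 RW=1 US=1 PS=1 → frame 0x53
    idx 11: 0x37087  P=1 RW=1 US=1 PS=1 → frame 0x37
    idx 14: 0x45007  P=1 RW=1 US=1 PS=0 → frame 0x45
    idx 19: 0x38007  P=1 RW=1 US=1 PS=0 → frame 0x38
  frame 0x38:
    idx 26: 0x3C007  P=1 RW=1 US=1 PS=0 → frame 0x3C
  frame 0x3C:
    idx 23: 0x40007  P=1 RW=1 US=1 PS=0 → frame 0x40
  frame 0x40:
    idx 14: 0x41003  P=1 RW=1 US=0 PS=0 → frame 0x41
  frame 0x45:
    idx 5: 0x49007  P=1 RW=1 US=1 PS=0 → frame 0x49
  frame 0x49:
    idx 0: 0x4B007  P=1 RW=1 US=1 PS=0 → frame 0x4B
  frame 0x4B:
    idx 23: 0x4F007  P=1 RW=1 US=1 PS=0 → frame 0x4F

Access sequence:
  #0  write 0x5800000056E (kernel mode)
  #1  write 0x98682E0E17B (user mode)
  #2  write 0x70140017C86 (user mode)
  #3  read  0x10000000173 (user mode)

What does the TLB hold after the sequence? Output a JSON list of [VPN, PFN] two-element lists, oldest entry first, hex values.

Trace:
#0 VA=0x5800000056E (w,kernel):
  L0: frame=0x34 idx=11 entry=0x37087 [P=1 RW=1 US=1 PS=1]
  ✓ 0x3756E (huge @L0)  — 1 lookups
#1 VA=0x98682E0E17B (w,user):
  L0: frame=0x34 idx=19 entry=0x38007 [P=1 RW=1 US=1 PS=0]
  L1: frame=0x38 idx=26 entry=0x3C007 [P=1 RW=1 US=1 PS=0]
  L2: frame=0x3C idx=23 entry=0x40007 [P=1 RW=1 US=1 PS=0]
  L3: frame=0x40 idx=14 entry=0x41003 [P=1 RW=1 US=0 PS=0]
  → PROTECTION_VIOLATION  (4 entries read)
#2 VA=0x70140017C86 (w,user):
  L0: frame=0x34 idx=14 entry=0x45007 [P=1 RW=1 US=1 PS=0]
  L1: frame=0x45 idx=5 entry=0x49007 [P=1 RW=1 US=1 PS=0]
  L2: frame=0x49 idx=0 entry=0x4B007 [P=1 RW=1 US=1 PS=0]
  L3: frame=0x4B idx=23 entry=0x4F007 [P=1 RW=1 US=1 PS=0]
  ✓ 0x4FC86  — 4 lookups
#3 VA=0x10000000173 (r,user):
  L0: frame=0x34 idx=2 entry=0x53087 [P=1 RW=1 US=1 PS=1]
  ✓ 0x53173 (huge @L0)  — 1 lookups

TLB: [["0x58000000", "0x37"], ["0x70140017", "0x4F"], ["0x10000000", "0x53"]]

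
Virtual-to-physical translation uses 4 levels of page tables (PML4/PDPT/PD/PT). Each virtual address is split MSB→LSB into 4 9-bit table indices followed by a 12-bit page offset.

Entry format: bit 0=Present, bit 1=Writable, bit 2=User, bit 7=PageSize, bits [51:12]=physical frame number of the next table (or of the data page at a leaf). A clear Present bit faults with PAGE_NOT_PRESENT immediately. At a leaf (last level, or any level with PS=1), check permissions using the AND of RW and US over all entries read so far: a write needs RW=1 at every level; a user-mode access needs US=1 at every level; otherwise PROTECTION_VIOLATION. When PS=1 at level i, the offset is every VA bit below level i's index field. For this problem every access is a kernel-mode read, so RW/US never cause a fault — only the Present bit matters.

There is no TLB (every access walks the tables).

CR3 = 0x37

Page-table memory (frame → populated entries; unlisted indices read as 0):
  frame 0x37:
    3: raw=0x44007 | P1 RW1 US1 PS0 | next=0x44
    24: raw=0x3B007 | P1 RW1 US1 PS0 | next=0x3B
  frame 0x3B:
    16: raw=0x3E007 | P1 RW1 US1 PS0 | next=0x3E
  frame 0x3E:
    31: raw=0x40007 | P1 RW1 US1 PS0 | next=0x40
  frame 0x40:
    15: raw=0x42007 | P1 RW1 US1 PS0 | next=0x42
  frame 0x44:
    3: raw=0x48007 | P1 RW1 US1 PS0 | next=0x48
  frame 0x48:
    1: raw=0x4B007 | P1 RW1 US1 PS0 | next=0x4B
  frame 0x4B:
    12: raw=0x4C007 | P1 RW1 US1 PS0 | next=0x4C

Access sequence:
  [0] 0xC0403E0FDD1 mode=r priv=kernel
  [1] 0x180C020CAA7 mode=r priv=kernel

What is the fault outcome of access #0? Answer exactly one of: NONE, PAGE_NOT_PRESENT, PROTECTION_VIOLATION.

Walk each access:
#0 VA=0xC0403E0FDD1 (r,kernel):
  [0] read 0x37 idx=24: raw=0x3B007 flags P=1 W=1 U=1 S=0
  [1] read 0x3B idx=16: raw=0x3E007 flags P=1 W=1 U=1 S=0
  [2] read 0x3E idx=31: raw=0x40007 flags P=1 W=1 U=1 S=0
  [3] read 0x40 idx=15: raw=0x42007 flags P=1 W=1 U=1 S=0
  → PA=0x42DD1  (4 entries read)
#1 VA=0x180C020CAA7 (r,kernel):
  [0] read 0x37 idx=3: raw=0x44007 flags P=1 W=1 U=1 S=0
  [1] read 0x44 idx=3: raw=0x48007 flags P=1 W=1 U=1 S=0
  [2] read 0x48 idx=1: raw=0x4B007 flags P=1 W=1 U=1 S=0
  [3] read 0x4B idx=12: raw=0x4C007 flags P=1 W=1 U=1 S=0
  → PA=0x4CAA7  (4 entries read)

Access #0 fault: NONE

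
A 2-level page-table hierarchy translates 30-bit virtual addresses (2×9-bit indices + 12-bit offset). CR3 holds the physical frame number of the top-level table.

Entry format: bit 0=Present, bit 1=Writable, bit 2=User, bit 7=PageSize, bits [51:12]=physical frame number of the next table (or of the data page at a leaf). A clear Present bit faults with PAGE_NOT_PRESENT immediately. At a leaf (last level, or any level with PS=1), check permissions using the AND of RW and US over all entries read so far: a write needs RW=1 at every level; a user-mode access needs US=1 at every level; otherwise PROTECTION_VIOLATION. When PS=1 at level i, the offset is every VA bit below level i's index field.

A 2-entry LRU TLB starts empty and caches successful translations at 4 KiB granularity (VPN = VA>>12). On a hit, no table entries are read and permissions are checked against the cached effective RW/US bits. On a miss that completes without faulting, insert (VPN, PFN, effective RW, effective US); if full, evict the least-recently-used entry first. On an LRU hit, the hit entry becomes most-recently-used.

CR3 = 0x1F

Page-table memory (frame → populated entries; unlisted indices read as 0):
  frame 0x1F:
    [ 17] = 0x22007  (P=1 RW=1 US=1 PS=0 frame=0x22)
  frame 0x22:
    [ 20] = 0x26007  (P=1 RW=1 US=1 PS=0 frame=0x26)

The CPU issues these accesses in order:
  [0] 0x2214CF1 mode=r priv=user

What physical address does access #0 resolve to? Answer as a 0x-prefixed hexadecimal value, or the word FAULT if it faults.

Trace:
#0 VA=0x2214CF1 (r,user):
  [0] read 0x1F idx=17: raw=0x22007 flags P=1 W=1 U=1 S=0
  [1] read 0x22 idx=20: raw=0x26007 flags P=1 W=1 U=1 S=0
  ⇒ phys 0x26CF1  [2 reads]

Access #0 PA: 0x26CF1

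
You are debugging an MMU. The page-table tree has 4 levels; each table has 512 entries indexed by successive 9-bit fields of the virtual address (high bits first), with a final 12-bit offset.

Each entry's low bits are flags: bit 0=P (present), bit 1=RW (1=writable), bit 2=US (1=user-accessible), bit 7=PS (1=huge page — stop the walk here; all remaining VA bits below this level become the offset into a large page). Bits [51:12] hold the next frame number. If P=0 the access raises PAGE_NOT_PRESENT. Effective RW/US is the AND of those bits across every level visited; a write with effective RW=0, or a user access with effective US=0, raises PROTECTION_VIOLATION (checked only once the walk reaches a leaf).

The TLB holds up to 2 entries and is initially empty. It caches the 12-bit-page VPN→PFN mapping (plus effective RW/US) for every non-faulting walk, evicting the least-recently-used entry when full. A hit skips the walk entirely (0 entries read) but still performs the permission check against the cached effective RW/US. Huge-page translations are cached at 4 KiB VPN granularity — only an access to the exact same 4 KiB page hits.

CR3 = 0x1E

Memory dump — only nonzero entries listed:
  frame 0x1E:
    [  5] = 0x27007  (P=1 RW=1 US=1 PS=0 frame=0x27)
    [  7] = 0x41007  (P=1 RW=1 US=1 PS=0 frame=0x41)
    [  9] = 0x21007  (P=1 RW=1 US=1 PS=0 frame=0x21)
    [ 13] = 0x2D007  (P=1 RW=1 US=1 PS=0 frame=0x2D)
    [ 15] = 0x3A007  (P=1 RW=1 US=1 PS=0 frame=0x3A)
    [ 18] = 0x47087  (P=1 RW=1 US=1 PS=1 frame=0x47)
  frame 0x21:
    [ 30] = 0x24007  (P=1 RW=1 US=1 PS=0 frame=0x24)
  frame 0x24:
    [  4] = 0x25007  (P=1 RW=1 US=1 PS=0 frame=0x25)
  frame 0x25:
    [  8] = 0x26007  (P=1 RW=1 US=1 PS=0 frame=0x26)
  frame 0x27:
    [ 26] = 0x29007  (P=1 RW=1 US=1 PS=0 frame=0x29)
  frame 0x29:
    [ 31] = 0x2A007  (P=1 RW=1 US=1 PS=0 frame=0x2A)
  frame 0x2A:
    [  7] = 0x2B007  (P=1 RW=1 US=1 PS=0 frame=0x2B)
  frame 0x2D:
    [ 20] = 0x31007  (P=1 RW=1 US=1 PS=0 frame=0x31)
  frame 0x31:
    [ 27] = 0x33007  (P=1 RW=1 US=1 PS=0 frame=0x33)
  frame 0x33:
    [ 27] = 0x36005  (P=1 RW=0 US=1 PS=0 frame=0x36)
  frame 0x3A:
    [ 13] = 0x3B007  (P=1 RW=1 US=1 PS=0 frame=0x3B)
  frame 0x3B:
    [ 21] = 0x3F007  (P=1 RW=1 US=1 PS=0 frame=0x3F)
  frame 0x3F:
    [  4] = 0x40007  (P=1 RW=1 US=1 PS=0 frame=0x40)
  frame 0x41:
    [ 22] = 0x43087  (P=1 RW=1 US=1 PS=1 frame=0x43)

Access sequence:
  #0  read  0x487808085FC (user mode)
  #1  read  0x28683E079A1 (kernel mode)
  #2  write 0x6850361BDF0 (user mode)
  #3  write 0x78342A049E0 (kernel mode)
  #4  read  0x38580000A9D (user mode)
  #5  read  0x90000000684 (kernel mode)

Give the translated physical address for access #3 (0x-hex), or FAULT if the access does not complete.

Trace:
#0 VA=0x487808085FC (r,user):
  L0 @0x1E[9] → 0x21007  P=1,RW=1,US=1,PS=0
  L1 @0x21[30] → 0x24007  P=1,RW=1,US=1,PS=0
  L2 @0x24[4] → 0x25007  P=1,RW=1,US=1,PS=0
  L3 @0x25[8] → 0x26007  P=1,RW=1,US=1,PS=0
  ⇒ phys 0x265FC  [4 reads]
#1 VA=0x28683E079A1 (r,kernel):
  L0 @0x1E[5] → 0x27007  P=1,RW=1,US=1,PS=0
  L1 @0x27[26] → 0x29007  P=1,RW=1,US=1,PS=0
  L2 @0x29[31] → 0x2A007  P=1,RW=1,US=1,PS=0
  L3 @0x2A[7] → 0x2B007  P=1,RW=1,US=1,PS=0
  ⇒ phys 0x2B9A1  [4 reads]
#2 VA=0x6850361BDF0 (w,user):
  L0 @0x1E[13] → 0x2D007  P=1,RW=1,US=1,PS=0
  L1 @0x2D[20] → 0x31007  P=1,RW=1,US=1,PS=0
  L2 @0x31[27] → 0x33007  P=1,RW=1,US=1,PS=0
  L3 @0x33[27] → 0x36005  P=1,RW=0,US=1,PS=0
  → PROTECTION_VIOLATION  (4 entries read)
#3 VA=0x78342A049E0 (w,kernel):
  L0 @0x1E[15] → 0x3A007  P=1,RW=1,US=1,PS=0
  L1 @0x3A[13] → 0x3B007  P=1,RW=1,US=1,PS=0
  L2 @0x3B[21] → 0x3F007  P=1,RW=1,US=1,PS=0
  L3 @0x3F[4] → 0x40007  P=1,RW=1,US=1,PS=0
  ⇒ phys 0x409E0  [4 reads]
#4 VA=0x38580000A9D (r,user):
  L0 @0x1E[7] → 0x41007  P=1,RW=1,US=1,PS=0
  L1 @0x41[22] → 0x43087  P=1,RW=1,US=1,PS=1
  ⇒ phys 0x43A9D (huge @L1)  [2 reads]
#5 VA=0x90000000684 (r,kernel):
  L0 @0x1E[18] → 0x47087  P=1,RW=1,US=1,PS=1
  ⇒ phys 0x47684 (huge @L0)  [1 reads]

Access #3 PA: 0x409E0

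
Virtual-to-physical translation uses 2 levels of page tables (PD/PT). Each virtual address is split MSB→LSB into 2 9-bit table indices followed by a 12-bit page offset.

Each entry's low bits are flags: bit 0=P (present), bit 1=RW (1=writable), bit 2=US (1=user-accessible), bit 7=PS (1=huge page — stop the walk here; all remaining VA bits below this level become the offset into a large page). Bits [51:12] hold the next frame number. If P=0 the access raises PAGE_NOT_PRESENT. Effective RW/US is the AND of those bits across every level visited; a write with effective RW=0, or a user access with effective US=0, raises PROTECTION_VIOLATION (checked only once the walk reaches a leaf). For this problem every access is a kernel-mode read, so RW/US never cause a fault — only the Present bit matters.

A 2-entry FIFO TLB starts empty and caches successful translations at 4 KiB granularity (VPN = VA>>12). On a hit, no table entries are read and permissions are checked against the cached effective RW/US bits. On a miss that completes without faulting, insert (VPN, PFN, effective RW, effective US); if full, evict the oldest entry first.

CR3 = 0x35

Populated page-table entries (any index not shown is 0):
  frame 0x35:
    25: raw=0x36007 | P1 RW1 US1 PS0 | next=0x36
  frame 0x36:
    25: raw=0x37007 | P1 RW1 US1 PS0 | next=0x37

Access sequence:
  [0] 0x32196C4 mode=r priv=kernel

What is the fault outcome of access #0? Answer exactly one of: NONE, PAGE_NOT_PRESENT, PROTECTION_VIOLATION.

Walk each access:
#0 VA=0x32196C4 (r,kernel):
  L0: frame=0x35 idx=25 entry=0x36007 [P=1 RW=1 US=1 PS=0]
  L1: frame=0x36 idx=25 entry=0x37007 [P=1 RW=1 US=1 PS=0]
  → PA=0x376C4  (2 entries read)

Access #0 fault: NONE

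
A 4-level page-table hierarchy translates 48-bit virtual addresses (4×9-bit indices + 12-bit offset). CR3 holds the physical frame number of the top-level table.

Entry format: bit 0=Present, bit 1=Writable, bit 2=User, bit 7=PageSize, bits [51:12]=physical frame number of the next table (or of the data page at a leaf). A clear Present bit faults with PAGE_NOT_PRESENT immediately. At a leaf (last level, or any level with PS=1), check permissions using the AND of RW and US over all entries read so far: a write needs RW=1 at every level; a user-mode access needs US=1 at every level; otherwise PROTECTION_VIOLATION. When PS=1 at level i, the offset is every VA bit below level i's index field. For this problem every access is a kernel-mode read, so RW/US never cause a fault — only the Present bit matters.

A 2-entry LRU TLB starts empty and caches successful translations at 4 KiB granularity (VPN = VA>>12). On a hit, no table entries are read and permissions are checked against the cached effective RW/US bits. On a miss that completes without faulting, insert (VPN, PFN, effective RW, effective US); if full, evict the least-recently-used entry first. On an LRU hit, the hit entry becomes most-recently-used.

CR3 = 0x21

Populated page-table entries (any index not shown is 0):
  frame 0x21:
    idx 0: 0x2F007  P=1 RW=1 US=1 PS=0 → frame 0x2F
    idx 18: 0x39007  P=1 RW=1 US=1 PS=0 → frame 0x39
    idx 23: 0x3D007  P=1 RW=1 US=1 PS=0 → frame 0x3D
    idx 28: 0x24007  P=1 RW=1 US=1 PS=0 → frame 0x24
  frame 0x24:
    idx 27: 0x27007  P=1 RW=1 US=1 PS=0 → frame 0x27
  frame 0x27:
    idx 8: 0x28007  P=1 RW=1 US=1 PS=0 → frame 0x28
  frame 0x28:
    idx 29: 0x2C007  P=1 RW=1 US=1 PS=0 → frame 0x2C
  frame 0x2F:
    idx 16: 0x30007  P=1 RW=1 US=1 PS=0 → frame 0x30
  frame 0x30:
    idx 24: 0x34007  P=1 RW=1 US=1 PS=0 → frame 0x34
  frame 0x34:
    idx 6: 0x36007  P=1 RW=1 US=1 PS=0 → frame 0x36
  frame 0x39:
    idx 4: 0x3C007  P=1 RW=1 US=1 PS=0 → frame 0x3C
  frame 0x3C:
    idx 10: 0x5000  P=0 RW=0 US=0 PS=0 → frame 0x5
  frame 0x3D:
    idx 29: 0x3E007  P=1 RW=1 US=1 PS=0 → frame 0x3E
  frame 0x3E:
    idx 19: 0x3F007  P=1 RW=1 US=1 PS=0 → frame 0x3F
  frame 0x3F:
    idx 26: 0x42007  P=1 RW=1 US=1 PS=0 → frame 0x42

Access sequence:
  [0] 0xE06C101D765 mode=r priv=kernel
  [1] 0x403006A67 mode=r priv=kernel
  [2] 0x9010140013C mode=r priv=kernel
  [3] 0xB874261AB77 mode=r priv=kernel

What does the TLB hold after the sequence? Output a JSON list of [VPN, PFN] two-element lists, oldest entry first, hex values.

Per-access translation:
#0 VA=0xE06C101D765 (r,kernel):
  lvl0: tbl 0x21, slot 28 ⇒ 0x24007 (P1/RW1/US1/PS0)
  lvl1: tbl 0x24, slot 27 ⇒ 0x27007 (P1/RW1/US1/PS0)
  lvl2: tbl 0x27, slot 8 ⇒ 0x28007 (P1/RW1/US1/PS0)
  lvl3: tbl 0x28, slot 29 ⇒ 0x2C007 (P1/RW1/US1/PS0)
  ⇒ phys 0x2C765  [4 reads]
#1 VA=0x403006A67 (r,kernel):
  lvl0: tbl 0x21, slot 0 ⇒ 0x2F007 (P1/RW1/US1/PS0)
  lvl1: tbl 0x2F, slot 16 ⇒ 0x30007 (P1/RW1/US1/PS0)
  lvl2: tbl 0x30, slot 24 ⇒ 0x34007 (P1/RW1/US1/PS0)
  lvl3: tbl 0x34, slot 6 ⇒ 0x36007 (P1/RW1/US1/PS0)
  ⇒ phys 0x36A67  [4 reads]
#2 VA=0x9010140013C (r,kernel):
  lvl0: tbl 0x21, slot 18 ⇒ 0x39007 (P1/RW1/US1/PS0)
  lvl1: tbl 0x39, slot 4 ⇒ 0x3C007 (P1/RW1/US1/PS0)
  lvl2: tbl 0x3C, slot 10 ⇒ 0x5000 (P0/RW0/US0/PS0)
  ✗ PAGE_NOT_PRESENT  [3 reads]
#3 VA=0xB874261AB77 (r,kernel):
  lvl0: tbl 0x21, slot 23 ⇒ 0x3D007 (P1/RW1/US1/PS0)
  lvl1: tbl 0x3D, slot 29 ⇒ 0x3E007 (P1/RW1/US1/PS0)
  lvl2: tbl 0x3E, slot 19 ⇒ 0x3F007 (P1/RW1/US1/PS0)
  lvl3: tbl 0x3F, slot 26 ⇒ 0x42007 (P1/RW1/US1/PS0)
  ⇒ phys 0x42B77  [4 reads]

TLB: [["0x403006", "0x36"], ["0xB874261A", "0x42"]]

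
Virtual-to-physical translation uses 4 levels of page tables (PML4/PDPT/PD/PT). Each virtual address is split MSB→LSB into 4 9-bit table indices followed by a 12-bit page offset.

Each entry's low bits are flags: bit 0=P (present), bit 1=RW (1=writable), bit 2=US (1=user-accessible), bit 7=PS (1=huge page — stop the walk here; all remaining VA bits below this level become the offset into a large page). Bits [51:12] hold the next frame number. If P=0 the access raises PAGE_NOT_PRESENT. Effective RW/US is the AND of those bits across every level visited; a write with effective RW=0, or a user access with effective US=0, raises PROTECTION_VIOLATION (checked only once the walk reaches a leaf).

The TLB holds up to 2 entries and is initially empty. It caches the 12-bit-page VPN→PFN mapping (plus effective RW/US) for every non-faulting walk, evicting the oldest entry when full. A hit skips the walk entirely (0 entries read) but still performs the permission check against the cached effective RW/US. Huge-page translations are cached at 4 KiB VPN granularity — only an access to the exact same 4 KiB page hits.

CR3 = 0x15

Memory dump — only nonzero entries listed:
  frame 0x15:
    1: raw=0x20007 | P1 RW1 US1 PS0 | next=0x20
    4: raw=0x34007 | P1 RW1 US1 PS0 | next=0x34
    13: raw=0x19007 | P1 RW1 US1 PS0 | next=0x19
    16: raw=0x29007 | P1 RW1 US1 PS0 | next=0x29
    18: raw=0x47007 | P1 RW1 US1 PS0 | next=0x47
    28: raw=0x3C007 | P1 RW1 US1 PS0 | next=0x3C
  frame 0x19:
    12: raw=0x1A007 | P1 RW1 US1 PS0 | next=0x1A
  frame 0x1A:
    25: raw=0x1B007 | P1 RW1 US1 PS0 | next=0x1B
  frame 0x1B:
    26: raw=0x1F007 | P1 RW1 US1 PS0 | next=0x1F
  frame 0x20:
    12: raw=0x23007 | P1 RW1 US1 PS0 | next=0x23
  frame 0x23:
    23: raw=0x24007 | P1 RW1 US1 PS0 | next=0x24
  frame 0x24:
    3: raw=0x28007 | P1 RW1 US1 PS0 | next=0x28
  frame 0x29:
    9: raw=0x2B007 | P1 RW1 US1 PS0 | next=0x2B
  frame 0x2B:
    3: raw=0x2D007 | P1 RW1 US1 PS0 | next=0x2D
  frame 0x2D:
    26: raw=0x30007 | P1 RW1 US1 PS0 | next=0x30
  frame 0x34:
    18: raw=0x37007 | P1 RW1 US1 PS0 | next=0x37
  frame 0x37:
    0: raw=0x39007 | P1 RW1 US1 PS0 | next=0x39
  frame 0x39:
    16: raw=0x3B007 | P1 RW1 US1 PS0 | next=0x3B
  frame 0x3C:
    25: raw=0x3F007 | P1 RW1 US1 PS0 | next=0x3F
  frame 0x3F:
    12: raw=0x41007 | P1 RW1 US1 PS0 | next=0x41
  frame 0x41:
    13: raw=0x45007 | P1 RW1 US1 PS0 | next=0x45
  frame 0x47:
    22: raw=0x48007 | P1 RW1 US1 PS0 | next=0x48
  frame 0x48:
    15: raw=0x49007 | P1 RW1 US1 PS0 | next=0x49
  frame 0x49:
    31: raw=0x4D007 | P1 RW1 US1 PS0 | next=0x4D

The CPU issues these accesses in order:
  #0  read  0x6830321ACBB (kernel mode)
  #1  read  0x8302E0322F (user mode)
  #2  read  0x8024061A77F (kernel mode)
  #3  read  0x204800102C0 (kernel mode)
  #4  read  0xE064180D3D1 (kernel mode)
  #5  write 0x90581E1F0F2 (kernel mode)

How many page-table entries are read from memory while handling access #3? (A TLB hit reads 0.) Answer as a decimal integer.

Trace:
#0 VA=0x6830321ACBB (r,kernel):
  L0 @0x15[13] → 0x19007  P=1,RW=1,US=1,PS=0
  L1 @0x19[12] → 0x1A007  P=1,RW=1,US=1,PS=0
  L2 @0x1A[25] → 0x1B007  P=1,RW=1,US=1,PS=0
  L3 @0x1B[26] → 0x1F007  P=1,RW=1,US=1,PS=0
  → PA=0x1FCBB  (4 entries read)
#1 VA=0x8302E0322F (r,user):
  L0 @0x15[1] → 0x20007  P=1,RW=1,US=1,PS=0
  L1 @0x20[12] → 0x23007  P=1,RW=1,US=1,PS=0
  L2 @0x23[23] → 0x24007  P=1,RW=1,US=1,PS=0
  L3 @0x24[3] → 0x28007  P=1,RW=1,US=1,PS=0
  → PA=0x2822F  (4 entries read)
#2 VA=0x8024061A77F (r,kernel):
  L0 @0x15[16] → 0x29007  P=1,RW=1,US=1,PS=0
  L1 @0x29[9] → 0x2B007  P=1,RW=1,US=1,PS=0
  L2 @0x2B[3] → 0x2D007  P=1,RW=1,US=1,PS=0
  L3 @0x2D[26] → 0x30007  P=1,RW=1,US=1,PS=0
  → PA=0x3077F  (4 entries read)
#3 VA=0x204800102C0 (r,kernel):
  L0 @0x15[4] → 0x34007  P=1,RW=1,US=1,PS=0
  L1 @0x34[18] → 0x37007  P=1,RW=1,US=1,PS=0
  L2 @0x37[0] → 0x39007  P=1,RW=1,US=1,PS=0
  L3 @0x39[16] → 0x3B007  P=1,RW=1,US=1,PS=0
  → PA=0x3B2C0  (4 entries read)
#4 VA=0xE064180D3D1 (r,kernel):
  L0 @0x15[28] → 0x3C007  P=1,RW=1,US=1,PS=0
  L1 @0x3C[25] → 0x3F007  P=1,RW=1,US=1,PS=0
  L2 @0x3F[12] → 0x41007  P=1,RW=1,US=1,PS=0
  L3 @0x41[13] → 0x45007  P=1,RW=1,US=1,PS=0
  → PA=0x453D1  (4 entries read)
#5 VA=0x90581E1F0F2 (w,kernel):
  L0 @0x15[18] → 0x47007  P=1,RW=1,US=1,PS=0
  L1 @0x47[22] → 0x48007  P=1,RW=1,US=1,PS=0
  L2 @0x48[15] → 0x49007  P=1,RW=1,US=1,PS=0
  L3 @0x49[31] → 0x4D007  P=1,RW=1,US=1,PS=0
  → PA=0x4D0F2  (4 entries read)

Entries read for #3: 4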